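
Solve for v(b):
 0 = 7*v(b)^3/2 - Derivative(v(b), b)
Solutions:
 v(b) = -sqrt(-1/(C1 + 7*b))
 v(b) = sqrt(-1/(C1 + 7*b))


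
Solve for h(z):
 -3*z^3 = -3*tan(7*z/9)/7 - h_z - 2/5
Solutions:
 h(z) = C1 + 3*z^4/4 - 2*z/5 + 27*log(cos(7*z/9))/49


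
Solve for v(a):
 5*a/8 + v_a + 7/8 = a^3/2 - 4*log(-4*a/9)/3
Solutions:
 v(a) = C1 + a^4/8 - 5*a^2/16 - 4*a*log(-a)/3 + a*(-64*log(2) + 11 + 64*log(3))/24


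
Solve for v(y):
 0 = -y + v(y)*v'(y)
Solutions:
 v(y) = -sqrt(C1 + y^2)
 v(y) = sqrt(C1 + y^2)


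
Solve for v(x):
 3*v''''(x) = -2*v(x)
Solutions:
 v(x) = (C1*sin(6^(3/4)*x/6) + C2*cos(6^(3/4)*x/6))*exp(-6^(3/4)*x/6) + (C3*sin(6^(3/4)*x/6) + C4*cos(6^(3/4)*x/6))*exp(6^(3/4)*x/6)


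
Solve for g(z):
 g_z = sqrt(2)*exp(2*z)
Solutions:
 g(z) = C1 + sqrt(2)*exp(2*z)/2


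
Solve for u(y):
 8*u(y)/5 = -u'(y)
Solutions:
 u(y) = C1*exp(-8*y/5)


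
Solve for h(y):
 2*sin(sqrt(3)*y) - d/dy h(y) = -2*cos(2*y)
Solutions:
 h(y) = C1 + sin(2*y) - 2*sqrt(3)*cos(sqrt(3)*y)/3


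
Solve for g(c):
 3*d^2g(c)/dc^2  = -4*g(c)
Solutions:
 g(c) = C1*sin(2*sqrt(3)*c/3) + C2*cos(2*sqrt(3)*c/3)


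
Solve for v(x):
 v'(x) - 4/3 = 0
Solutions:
 v(x) = C1 + 4*x/3


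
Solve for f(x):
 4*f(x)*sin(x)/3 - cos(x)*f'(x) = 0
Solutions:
 f(x) = C1/cos(x)^(4/3)


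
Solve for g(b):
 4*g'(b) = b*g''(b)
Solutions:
 g(b) = C1 + C2*b^5


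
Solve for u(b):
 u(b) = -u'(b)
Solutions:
 u(b) = C1*exp(-b)


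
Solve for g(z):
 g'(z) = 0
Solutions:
 g(z) = C1


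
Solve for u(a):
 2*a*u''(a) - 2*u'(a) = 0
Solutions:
 u(a) = C1 + C2*a^2


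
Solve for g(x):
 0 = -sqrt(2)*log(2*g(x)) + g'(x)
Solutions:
 -sqrt(2)*Integral(1/(log(_y) + log(2)), (_y, g(x)))/2 = C1 - x


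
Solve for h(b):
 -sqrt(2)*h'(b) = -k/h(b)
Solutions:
 h(b) = -sqrt(C1 + sqrt(2)*b*k)
 h(b) = sqrt(C1 + sqrt(2)*b*k)


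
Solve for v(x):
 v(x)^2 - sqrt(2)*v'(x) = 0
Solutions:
 v(x) = -2/(C1 + sqrt(2)*x)


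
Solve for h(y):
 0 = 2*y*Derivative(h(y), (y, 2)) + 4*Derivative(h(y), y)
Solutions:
 h(y) = C1 + C2/y


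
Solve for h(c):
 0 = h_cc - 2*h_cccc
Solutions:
 h(c) = C1 + C2*c + C3*exp(-sqrt(2)*c/2) + C4*exp(sqrt(2)*c/2)


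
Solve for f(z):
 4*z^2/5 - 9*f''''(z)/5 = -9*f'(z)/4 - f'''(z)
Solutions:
 f(z) = C1 + C2*exp(z*(-5^(1/3)*(81*sqrt(60249) + 19883)^(1/3) - 20*5^(2/3)/(81*sqrt(60249) + 19883)^(1/3) + 20)/108)*sin(sqrt(3)*5^(1/3)*z*(-(81*sqrt(60249) + 19883)^(1/3) + 20*5^(1/3)/(81*sqrt(60249) + 19883)^(1/3))/108) + C3*exp(z*(-5^(1/3)*(81*sqrt(60249) + 19883)^(1/3) - 20*5^(2/3)/(81*sqrt(60249) + 19883)^(1/3) + 20)/108)*cos(sqrt(3)*5^(1/3)*z*(-(81*sqrt(60249) + 19883)^(1/3) + 20*5^(1/3)/(81*sqrt(60249) + 19883)^(1/3))/108) + C4*exp(z*(20*5^(2/3)/(81*sqrt(60249) + 19883)^(1/3) + 10 + 5^(1/3)*(81*sqrt(60249) + 19883)^(1/3))/54) - 16*z^3/135 + 128*z/405


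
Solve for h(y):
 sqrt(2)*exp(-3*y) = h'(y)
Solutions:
 h(y) = C1 - sqrt(2)*exp(-3*y)/3


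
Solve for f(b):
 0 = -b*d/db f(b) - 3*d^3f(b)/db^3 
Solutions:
 f(b) = C1 + Integral(C2*airyai(-3^(2/3)*b/3) + C3*airybi(-3^(2/3)*b/3), b)


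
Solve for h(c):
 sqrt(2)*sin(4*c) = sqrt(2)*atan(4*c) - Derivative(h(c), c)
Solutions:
 h(c) = C1 + sqrt(2)*(c*atan(4*c) - log(16*c^2 + 1)/8) + sqrt(2)*cos(4*c)/4


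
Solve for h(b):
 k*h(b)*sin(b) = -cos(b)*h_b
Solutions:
 h(b) = C1*exp(k*log(cos(b)))


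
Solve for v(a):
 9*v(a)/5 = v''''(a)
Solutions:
 v(a) = C1*exp(-sqrt(3)*5^(3/4)*a/5) + C2*exp(sqrt(3)*5^(3/4)*a/5) + C3*sin(sqrt(3)*5^(3/4)*a/5) + C4*cos(sqrt(3)*5^(3/4)*a/5)


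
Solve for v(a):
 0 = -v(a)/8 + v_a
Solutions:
 v(a) = C1*exp(a/8)


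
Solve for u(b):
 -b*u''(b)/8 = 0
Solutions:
 u(b) = C1 + C2*b


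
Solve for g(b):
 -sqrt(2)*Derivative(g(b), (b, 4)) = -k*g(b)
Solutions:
 g(b) = C1*exp(-2^(7/8)*b*k^(1/4)/2) + C2*exp(2^(7/8)*b*k^(1/4)/2) + C3*exp(-2^(7/8)*I*b*k^(1/4)/2) + C4*exp(2^(7/8)*I*b*k^(1/4)/2)


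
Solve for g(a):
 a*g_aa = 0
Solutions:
 g(a) = C1 + C2*a


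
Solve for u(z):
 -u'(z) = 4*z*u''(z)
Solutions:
 u(z) = C1 + C2*z^(3/4)


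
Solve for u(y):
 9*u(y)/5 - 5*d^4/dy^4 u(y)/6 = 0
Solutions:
 u(y) = C1*exp(-sqrt(5)*54^(1/4)*y/5) + C2*exp(sqrt(5)*54^(1/4)*y/5) + C3*sin(sqrt(5)*54^(1/4)*y/5) + C4*cos(sqrt(5)*54^(1/4)*y/5)


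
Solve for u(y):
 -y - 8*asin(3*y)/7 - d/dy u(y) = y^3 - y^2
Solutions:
 u(y) = C1 - y^4/4 + y^3/3 - y^2/2 - 8*y*asin(3*y)/7 - 8*sqrt(1 - 9*y^2)/21


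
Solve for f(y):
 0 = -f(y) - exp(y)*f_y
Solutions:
 f(y) = C1*exp(exp(-y))


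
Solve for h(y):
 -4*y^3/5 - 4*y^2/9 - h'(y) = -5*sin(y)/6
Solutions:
 h(y) = C1 - y^4/5 - 4*y^3/27 - 5*cos(y)/6


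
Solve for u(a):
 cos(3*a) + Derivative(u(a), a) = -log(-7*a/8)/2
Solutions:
 u(a) = C1 - a*log(-a)/2 - a*log(7) + a/2 + a*log(2) + a*log(14)/2 - sin(3*a)/3


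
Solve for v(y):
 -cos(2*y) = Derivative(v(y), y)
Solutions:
 v(y) = C1 - sin(2*y)/2


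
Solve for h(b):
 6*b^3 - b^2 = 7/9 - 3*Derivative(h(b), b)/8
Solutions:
 h(b) = C1 - 4*b^4 + 8*b^3/9 + 56*b/27


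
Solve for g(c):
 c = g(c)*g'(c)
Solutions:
 g(c) = -sqrt(C1 + c^2)
 g(c) = sqrt(C1 + c^2)


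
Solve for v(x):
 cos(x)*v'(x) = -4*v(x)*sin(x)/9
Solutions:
 v(x) = C1*cos(x)^(4/9)


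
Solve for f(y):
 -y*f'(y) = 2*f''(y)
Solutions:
 f(y) = C1 + C2*erf(y/2)


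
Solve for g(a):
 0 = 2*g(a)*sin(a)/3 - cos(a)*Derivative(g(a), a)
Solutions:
 g(a) = C1/cos(a)^(2/3)


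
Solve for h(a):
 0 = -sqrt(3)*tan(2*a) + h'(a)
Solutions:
 h(a) = C1 - sqrt(3)*log(cos(2*a))/2


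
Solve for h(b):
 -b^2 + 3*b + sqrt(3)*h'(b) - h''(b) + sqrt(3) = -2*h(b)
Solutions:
 h(b) = C1*exp(b*(-sqrt(11) + sqrt(3))/2) + C2*exp(b*(sqrt(3) + sqrt(11))/2) + b^2/2 - 3*b/2 - sqrt(3)*b/2 + sqrt(3)/4 + 5/4


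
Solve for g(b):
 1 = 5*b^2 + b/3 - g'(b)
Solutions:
 g(b) = C1 + 5*b^3/3 + b^2/6 - b


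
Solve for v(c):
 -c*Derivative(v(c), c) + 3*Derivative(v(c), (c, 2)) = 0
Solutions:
 v(c) = C1 + C2*erfi(sqrt(6)*c/6)


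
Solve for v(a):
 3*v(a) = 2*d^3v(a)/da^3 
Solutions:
 v(a) = C3*exp(2^(2/3)*3^(1/3)*a/2) + (C1*sin(2^(2/3)*3^(5/6)*a/4) + C2*cos(2^(2/3)*3^(5/6)*a/4))*exp(-2^(2/3)*3^(1/3)*a/4)


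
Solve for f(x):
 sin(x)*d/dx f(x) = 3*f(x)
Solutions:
 f(x) = C1*(cos(x) - 1)^(3/2)/(cos(x) + 1)^(3/2)


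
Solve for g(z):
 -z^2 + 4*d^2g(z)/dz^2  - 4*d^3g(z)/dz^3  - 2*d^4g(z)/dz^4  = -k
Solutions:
 g(z) = C1 + C2*z + C3*exp(z*(-1 + sqrt(3))) + C4*exp(-z*(1 + sqrt(3))) + z^4/48 + z^3/12 + z^2*(3 - k)/8


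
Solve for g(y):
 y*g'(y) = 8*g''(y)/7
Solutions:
 g(y) = C1 + C2*erfi(sqrt(7)*y/4)


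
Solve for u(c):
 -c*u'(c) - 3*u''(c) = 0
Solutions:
 u(c) = C1 + C2*erf(sqrt(6)*c/6)


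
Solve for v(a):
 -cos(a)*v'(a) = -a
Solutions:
 v(a) = C1 + Integral(a/cos(a), a)


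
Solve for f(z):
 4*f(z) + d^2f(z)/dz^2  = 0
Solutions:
 f(z) = C1*sin(2*z) + C2*cos(2*z)


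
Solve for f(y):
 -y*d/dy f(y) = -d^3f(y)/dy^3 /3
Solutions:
 f(y) = C1 + Integral(C2*airyai(3^(1/3)*y) + C3*airybi(3^(1/3)*y), y)


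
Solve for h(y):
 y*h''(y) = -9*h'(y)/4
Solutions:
 h(y) = C1 + C2/y^(5/4)


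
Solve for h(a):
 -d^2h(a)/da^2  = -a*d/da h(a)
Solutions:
 h(a) = C1 + C2*erfi(sqrt(2)*a/2)


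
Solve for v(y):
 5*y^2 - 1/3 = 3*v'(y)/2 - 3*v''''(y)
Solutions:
 v(y) = C1 + C4*exp(2^(2/3)*y/2) + 10*y^3/9 - 2*y/9 + (C2*sin(2^(2/3)*sqrt(3)*y/4) + C3*cos(2^(2/3)*sqrt(3)*y/4))*exp(-2^(2/3)*y/4)


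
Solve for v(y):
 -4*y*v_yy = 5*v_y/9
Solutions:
 v(y) = C1 + C2*y^(31/36)


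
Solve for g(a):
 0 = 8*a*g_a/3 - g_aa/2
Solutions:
 g(a) = C1 + C2*erfi(2*sqrt(6)*a/3)


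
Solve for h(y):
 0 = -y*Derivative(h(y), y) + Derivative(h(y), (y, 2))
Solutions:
 h(y) = C1 + C2*erfi(sqrt(2)*y/2)


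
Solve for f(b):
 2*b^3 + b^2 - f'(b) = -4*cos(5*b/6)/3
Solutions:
 f(b) = C1 + b^4/2 + b^3/3 + 8*sin(5*b/6)/5


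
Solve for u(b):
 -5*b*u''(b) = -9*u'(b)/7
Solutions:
 u(b) = C1 + C2*b^(44/35)


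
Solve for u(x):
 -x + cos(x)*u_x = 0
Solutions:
 u(x) = C1 + Integral(x/cos(x), x)


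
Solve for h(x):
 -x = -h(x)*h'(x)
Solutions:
 h(x) = -sqrt(C1 + x^2)
 h(x) = sqrt(C1 + x^2)


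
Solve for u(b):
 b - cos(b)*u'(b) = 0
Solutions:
 u(b) = C1 + Integral(b/cos(b), b)


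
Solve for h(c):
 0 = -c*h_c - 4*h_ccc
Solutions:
 h(c) = C1 + Integral(C2*airyai(-2^(1/3)*c/2) + C3*airybi(-2^(1/3)*c/2), c)


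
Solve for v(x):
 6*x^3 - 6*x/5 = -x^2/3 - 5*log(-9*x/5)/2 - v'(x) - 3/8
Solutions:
 v(x) = C1 - 3*x^4/2 - x^3/9 + 3*x^2/5 - 5*x*log(-x)/2 + x*(-5*log(3) + 17/8 + 5*log(5)/2)


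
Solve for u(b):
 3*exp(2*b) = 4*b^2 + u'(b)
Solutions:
 u(b) = C1 - 4*b^3/3 + 3*exp(2*b)/2


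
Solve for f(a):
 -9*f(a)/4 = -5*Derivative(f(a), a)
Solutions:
 f(a) = C1*exp(9*a/20)


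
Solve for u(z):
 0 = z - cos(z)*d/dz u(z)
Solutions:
 u(z) = C1 + Integral(z/cos(z), z)


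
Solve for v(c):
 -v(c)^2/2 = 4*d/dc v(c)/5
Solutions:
 v(c) = 8/(C1 + 5*c)


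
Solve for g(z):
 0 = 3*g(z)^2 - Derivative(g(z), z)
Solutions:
 g(z) = -1/(C1 + 3*z)


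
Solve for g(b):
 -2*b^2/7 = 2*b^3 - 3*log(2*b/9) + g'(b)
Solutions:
 g(b) = C1 - b^4/2 - 2*b^3/21 + 3*b*log(b) + b*log(8/729) - 3*b


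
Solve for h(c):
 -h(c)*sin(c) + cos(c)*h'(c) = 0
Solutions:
 h(c) = C1/cos(c)


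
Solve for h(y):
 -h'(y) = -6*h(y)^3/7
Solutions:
 h(y) = -sqrt(14)*sqrt(-1/(C1 + 6*y))/2
 h(y) = sqrt(14)*sqrt(-1/(C1 + 6*y))/2


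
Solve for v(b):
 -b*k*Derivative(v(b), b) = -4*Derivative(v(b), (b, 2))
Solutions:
 v(b) = Piecewise((-sqrt(2)*sqrt(pi)*C1*erf(sqrt(2)*b*sqrt(-k)/4)/sqrt(-k) - C2, (k > 0) | (k < 0)), (-C1*b - C2, True))


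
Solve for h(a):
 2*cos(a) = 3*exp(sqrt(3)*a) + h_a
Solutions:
 h(a) = C1 - sqrt(3)*exp(sqrt(3)*a) + 2*sin(a)


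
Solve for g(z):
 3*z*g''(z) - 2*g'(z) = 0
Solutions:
 g(z) = C1 + C2*z^(5/3)


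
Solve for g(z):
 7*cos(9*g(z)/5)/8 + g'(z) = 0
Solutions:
 7*z/8 - 5*log(sin(9*g(z)/5) - 1)/18 + 5*log(sin(9*g(z)/5) + 1)/18 = C1


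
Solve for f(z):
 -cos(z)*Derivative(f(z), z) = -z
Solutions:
 f(z) = C1 + Integral(z/cos(z), z)


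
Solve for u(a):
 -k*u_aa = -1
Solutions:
 u(a) = C1 + C2*a + a^2/(2*k)


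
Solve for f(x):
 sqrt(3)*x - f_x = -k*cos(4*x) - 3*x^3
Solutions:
 f(x) = C1 + k*sin(4*x)/4 + 3*x^4/4 + sqrt(3)*x^2/2


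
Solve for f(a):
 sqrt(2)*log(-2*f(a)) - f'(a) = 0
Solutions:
 -sqrt(2)*Integral(1/(log(-_y) + log(2)), (_y, f(a)))/2 = C1 - a


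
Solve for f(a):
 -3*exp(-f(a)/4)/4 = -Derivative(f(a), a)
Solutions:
 f(a) = 4*log(C1 + 3*a/16)


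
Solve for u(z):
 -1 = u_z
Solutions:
 u(z) = C1 - z


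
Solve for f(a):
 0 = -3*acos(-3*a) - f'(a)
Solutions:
 f(a) = C1 - 3*a*acos(-3*a) - sqrt(1 - 9*a^2)


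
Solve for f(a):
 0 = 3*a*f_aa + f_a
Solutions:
 f(a) = C1 + C2*a^(2/3)


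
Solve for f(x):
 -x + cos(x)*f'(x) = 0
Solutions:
 f(x) = C1 + Integral(x/cos(x), x)


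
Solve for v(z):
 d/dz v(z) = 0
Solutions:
 v(z) = C1


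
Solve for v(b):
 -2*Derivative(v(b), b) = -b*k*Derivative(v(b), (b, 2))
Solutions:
 v(b) = C1 + b^(((re(k) + 2)*re(k) + im(k)^2)/(re(k)^2 + im(k)^2))*(C2*sin(2*log(b)*Abs(im(k))/(re(k)^2 + im(k)^2)) + C3*cos(2*log(b)*im(k)/(re(k)^2 + im(k)^2)))


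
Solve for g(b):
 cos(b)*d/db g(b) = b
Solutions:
 g(b) = C1 + Integral(b/cos(b), b)


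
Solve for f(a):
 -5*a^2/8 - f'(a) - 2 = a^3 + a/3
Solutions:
 f(a) = C1 - a^4/4 - 5*a^3/24 - a^2/6 - 2*a


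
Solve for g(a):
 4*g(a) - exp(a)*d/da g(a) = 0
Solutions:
 g(a) = C1*exp(-4*exp(-a))


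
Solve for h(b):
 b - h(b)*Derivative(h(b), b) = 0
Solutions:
 h(b) = -sqrt(C1 + b^2)
 h(b) = sqrt(C1 + b^2)


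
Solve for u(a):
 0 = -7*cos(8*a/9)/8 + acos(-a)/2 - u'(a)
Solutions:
 u(a) = C1 + a*acos(-a)/2 + sqrt(1 - a^2)/2 - 63*sin(8*a/9)/64


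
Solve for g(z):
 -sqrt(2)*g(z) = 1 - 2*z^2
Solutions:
 g(z) = sqrt(2)*(z^2 - 1/2)


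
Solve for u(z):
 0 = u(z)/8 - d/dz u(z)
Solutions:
 u(z) = C1*exp(z/8)


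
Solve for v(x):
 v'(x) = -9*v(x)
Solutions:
 v(x) = C1*exp(-9*x)


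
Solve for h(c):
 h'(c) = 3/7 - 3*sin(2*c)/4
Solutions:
 h(c) = C1 + 3*c/7 + 3*cos(2*c)/8


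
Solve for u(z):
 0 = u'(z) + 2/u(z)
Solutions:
 u(z) = -sqrt(C1 - 4*z)
 u(z) = sqrt(C1 - 4*z)


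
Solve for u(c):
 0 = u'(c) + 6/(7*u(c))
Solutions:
 u(c) = -sqrt(C1 - 84*c)/7
 u(c) = sqrt(C1 - 84*c)/7


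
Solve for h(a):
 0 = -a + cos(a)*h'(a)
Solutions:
 h(a) = C1 + Integral(a/cos(a), a)


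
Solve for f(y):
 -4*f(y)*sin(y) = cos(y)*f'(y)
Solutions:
 f(y) = C1*cos(y)^4


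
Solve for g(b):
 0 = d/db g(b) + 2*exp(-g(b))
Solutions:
 g(b) = log(C1 - 2*b)


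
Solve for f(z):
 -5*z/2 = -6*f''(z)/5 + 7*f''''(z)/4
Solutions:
 f(z) = C1 + C2*z + C3*exp(-2*sqrt(210)*z/35) + C4*exp(2*sqrt(210)*z/35) + 25*z^3/72


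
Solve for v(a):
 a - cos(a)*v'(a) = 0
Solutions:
 v(a) = C1 + Integral(a/cos(a), a)


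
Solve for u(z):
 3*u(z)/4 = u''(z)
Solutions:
 u(z) = C1*exp(-sqrt(3)*z/2) + C2*exp(sqrt(3)*z/2)


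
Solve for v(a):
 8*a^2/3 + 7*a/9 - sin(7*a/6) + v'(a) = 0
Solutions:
 v(a) = C1 - 8*a^3/9 - 7*a^2/18 - 6*cos(7*a/6)/7


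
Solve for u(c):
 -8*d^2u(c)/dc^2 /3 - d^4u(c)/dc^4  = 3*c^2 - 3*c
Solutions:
 u(c) = C1 + C2*c + C3*sin(2*sqrt(6)*c/3) + C4*cos(2*sqrt(6)*c/3) - 3*c^4/32 + 3*c^3/16 + 27*c^2/64


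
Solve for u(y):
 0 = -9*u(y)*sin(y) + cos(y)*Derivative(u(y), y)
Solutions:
 u(y) = C1/cos(y)^9


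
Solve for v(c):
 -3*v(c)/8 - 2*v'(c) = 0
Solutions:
 v(c) = C1*exp(-3*c/16)


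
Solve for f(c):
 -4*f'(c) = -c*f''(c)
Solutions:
 f(c) = C1 + C2*c^5


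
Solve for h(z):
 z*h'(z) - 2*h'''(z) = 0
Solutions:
 h(z) = C1 + Integral(C2*airyai(2^(2/3)*z/2) + C3*airybi(2^(2/3)*z/2), z)


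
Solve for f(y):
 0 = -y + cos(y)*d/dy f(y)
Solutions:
 f(y) = C1 + Integral(y/cos(y), y)


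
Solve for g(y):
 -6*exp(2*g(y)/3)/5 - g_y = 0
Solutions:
 g(y) = 3*log(-sqrt(-1/(C1 - 6*y))) - 3*log(2) + 3*log(30)/2
 g(y) = 3*log(-1/(C1 - 6*y))/2 - 3*log(2) + 3*log(30)/2


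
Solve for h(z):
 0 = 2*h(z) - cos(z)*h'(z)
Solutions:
 h(z) = C1*(sin(z) + 1)/(sin(z) - 1)


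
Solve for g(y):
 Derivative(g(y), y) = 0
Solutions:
 g(y) = C1


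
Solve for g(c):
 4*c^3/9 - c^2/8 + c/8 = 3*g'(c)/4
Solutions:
 g(c) = C1 + 4*c^4/27 - c^3/18 + c^2/12


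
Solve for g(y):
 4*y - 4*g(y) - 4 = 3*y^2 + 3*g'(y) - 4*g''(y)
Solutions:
 g(y) = C1*exp(y*(3 - sqrt(73))/8) + C2*exp(y*(3 + sqrt(73))/8) - 3*y^2/4 + 17*y/8 - 131/32


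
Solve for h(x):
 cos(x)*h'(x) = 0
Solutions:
 h(x) = C1


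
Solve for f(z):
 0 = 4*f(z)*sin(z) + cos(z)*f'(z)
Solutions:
 f(z) = C1*cos(z)^4


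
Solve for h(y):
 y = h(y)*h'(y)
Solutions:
 h(y) = -sqrt(C1 + y^2)
 h(y) = sqrt(C1 + y^2)


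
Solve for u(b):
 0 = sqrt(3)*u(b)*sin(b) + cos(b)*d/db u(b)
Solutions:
 u(b) = C1*cos(b)^(sqrt(3))


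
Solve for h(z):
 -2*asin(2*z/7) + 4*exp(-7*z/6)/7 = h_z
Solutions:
 h(z) = C1 - 2*z*asin(2*z/7) - sqrt(49 - 4*z^2) - 24*exp(-7*z/6)/49


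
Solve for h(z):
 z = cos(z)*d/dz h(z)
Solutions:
 h(z) = C1 + Integral(z/cos(z), z)


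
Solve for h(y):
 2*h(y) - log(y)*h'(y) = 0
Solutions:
 h(y) = C1*exp(2*li(y))


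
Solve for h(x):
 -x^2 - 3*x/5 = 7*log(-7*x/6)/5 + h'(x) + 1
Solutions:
 h(x) = C1 - x^3/3 - 3*x^2/10 - 7*x*log(-x)/5 + x*(-7*log(7) + 2 + 7*log(6))/5


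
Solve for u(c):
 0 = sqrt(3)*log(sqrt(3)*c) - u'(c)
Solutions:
 u(c) = C1 + sqrt(3)*c*log(c) - sqrt(3)*c + sqrt(3)*c*log(3)/2


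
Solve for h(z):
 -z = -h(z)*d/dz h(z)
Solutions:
 h(z) = -sqrt(C1 + z^2)
 h(z) = sqrt(C1 + z^2)


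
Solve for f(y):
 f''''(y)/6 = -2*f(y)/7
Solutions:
 f(y) = (C1*sin(3^(1/4)*7^(3/4)*y/7) + C2*cos(3^(1/4)*7^(3/4)*y/7))*exp(-3^(1/4)*7^(3/4)*y/7) + (C3*sin(3^(1/4)*7^(3/4)*y/7) + C4*cos(3^(1/4)*7^(3/4)*y/7))*exp(3^(1/4)*7^(3/4)*y/7)


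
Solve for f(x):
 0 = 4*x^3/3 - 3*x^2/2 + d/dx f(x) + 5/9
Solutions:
 f(x) = C1 - x^4/3 + x^3/2 - 5*x/9


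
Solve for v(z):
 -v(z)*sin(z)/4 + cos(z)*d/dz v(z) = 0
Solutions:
 v(z) = C1/cos(z)^(1/4)


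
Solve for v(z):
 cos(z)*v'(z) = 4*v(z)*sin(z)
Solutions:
 v(z) = C1/cos(z)^4


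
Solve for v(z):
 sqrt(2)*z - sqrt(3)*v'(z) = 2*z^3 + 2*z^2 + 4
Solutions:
 v(z) = C1 - sqrt(3)*z^4/6 - 2*sqrt(3)*z^3/9 + sqrt(6)*z^2/6 - 4*sqrt(3)*z/3


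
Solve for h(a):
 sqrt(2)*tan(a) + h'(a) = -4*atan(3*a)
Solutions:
 h(a) = C1 - 4*a*atan(3*a) + 2*log(9*a^2 + 1)/3 + sqrt(2)*log(cos(a))


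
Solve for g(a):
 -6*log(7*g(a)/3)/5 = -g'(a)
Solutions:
 5*Integral(1/(-log(_y) - log(7) + log(3)), (_y, g(a)))/6 = C1 - a


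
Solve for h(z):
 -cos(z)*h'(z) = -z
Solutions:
 h(z) = C1 + Integral(z/cos(z), z)


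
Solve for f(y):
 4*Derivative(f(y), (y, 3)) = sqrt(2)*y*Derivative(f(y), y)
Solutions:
 f(y) = C1 + Integral(C2*airyai(sqrt(2)*y/2) + C3*airybi(sqrt(2)*y/2), y)


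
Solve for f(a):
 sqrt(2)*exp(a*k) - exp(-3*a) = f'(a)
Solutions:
 f(a) = C1 + exp(-3*a)/3 + sqrt(2)*exp(a*k)/k


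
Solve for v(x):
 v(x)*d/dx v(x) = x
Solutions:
 v(x) = -sqrt(C1 + x^2)
 v(x) = sqrt(C1 + x^2)


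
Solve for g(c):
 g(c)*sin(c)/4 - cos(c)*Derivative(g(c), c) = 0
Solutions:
 g(c) = C1/cos(c)^(1/4)


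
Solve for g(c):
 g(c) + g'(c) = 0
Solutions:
 g(c) = C1*exp(-c)


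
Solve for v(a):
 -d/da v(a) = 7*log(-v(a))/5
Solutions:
 -li(-v(a)) = C1 - 7*a/5


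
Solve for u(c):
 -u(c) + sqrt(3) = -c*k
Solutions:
 u(c) = c*k + sqrt(3)


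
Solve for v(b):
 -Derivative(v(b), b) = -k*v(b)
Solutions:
 v(b) = C1*exp(b*k)


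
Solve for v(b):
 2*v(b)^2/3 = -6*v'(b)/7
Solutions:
 v(b) = 9/(C1 + 7*b)


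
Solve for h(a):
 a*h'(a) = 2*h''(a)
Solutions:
 h(a) = C1 + C2*erfi(a/2)


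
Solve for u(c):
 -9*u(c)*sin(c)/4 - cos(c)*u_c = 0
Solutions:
 u(c) = C1*cos(c)^(9/4)


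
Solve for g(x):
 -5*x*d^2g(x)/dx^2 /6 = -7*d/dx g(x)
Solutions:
 g(x) = C1 + C2*x^(47/5)


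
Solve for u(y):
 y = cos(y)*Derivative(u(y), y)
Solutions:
 u(y) = C1 + Integral(y/cos(y), y)


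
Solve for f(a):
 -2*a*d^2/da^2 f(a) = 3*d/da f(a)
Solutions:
 f(a) = C1 + C2/sqrt(a)


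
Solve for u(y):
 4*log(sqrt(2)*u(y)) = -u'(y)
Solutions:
 Integral(1/(2*log(_y) + log(2)), (_y, u(y)))/2 = C1 - y


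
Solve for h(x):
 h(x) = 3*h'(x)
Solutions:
 h(x) = C1*exp(x/3)


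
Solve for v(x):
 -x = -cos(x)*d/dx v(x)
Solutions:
 v(x) = C1 + Integral(x/cos(x), x)


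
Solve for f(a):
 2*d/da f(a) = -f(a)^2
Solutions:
 f(a) = 2/(C1 + a)


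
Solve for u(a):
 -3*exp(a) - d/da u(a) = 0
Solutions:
 u(a) = C1 - 3*exp(a)


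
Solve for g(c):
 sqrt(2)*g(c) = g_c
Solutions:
 g(c) = C1*exp(sqrt(2)*c)


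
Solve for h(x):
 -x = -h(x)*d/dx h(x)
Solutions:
 h(x) = -sqrt(C1 + x^2)
 h(x) = sqrt(C1 + x^2)


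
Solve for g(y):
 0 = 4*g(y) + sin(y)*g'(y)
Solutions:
 g(y) = C1*(cos(y)^2 + 2*cos(y) + 1)/(cos(y)^2 - 2*cos(y) + 1)


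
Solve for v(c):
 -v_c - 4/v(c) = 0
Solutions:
 v(c) = -sqrt(C1 - 8*c)
 v(c) = sqrt(C1 - 8*c)


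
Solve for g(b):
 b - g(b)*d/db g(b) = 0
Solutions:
 g(b) = -sqrt(C1 + b^2)
 g(b) = sqrt(C1 + b^2)


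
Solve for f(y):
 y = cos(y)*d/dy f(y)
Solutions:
 f(y) = C1 + Integral(y/cos(y), y)


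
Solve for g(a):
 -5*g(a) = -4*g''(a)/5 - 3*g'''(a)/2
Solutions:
 g(a) = C1*exp(-a*(64/(225*sqrt(452553) + 151363)^(1/3) + 16 + (225*sqrt(452553) + 151363)^(1/3))/90)*sin(sqrt(3)*a*(-(225*sqrt(452553) + 151363)^(1/3) + 64/(225*sqrt(452553) + 151363)^(1/3))/90) + C2*exp(-a*(64/(225*sqrt(452553) + 151363)^(1/3) + 16 + (225*sqrt(452553) + 151363)^(1/3))/90)*cos(sqrt(3)*a*(-(225*sqrt(452553) + 151363)^(1/3) + 64/(225*sqrt(452553) + 151363)^(1/3))/90) + C3*exp(a*(-8 + 64/(225*sqrt(452553) + 151363)^(1/3) + (225*sqrt(452553) + 151363)^(1/3))/45)


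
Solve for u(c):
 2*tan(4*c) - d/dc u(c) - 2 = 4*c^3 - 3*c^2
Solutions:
 u(c) = C1 - c^4 + c^3 - 2*c - log(cos(4*c))/2


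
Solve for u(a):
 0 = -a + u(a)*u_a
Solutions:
 u(a) = -sqrt(C1 + a^2)
 u(a) = sqrt(C1 + a^2)


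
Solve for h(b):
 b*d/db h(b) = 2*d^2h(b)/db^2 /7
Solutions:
 h(b) = C1 + C2*erfi(sqrt(7)*b/2)


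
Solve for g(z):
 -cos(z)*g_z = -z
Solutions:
 g(z) = C1 + Integral(z/cos(z), z)


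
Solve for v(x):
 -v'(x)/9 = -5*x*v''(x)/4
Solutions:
 v(x) = C1 + C2*x^(49/45)


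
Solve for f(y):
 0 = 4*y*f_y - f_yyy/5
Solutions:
 f(y) = C1 + Integral(C2*airyai(20^(1/3)*y) + C3*airybi(20^(1/3)*y), y)


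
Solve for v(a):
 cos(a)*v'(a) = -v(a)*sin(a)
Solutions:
 v(a) = C1*cos(a)


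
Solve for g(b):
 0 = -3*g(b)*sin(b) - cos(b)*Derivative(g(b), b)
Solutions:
 g(b) = C1*cos(b)^3


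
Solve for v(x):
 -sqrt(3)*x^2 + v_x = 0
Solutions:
 v(x) = C1 + sqrt(3)*x^3/3


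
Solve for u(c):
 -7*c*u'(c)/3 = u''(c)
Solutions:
 u(c) = C1 + C2*erf(sqrt(42)*c/6)


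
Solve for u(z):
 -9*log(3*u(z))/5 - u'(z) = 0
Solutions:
 5*Integral(1/(log(_y) + log(3)), (_y, u(z)))/9 = C1 - z


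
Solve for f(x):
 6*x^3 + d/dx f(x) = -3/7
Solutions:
 f(x) = C1 - 3*x^4/2 - 3*x/7


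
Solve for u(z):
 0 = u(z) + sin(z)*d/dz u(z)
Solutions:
 u(z) = C1*sqrt(cos(z) + 1)/sqrt(cos(z) - 1)


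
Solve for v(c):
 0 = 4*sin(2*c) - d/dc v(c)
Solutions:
 v(c) = C1 - 2*cos(2*c)


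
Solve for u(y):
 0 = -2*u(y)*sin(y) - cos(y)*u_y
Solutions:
 u(y) = C1*cos(y)^2


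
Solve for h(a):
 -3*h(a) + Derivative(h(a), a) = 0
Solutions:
 h(a) = C1*exp(3*a)


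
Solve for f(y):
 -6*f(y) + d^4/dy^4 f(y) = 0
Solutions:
 f(y) = C1*exp(-6^(1/4)*y) + C2*exp(6^(1/4)*y) + C3*sin(6^(1/4)*y) + C4*cos(6^(1/4)*y)


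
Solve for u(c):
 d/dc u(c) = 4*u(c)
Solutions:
 u(c) = C1*exp(4*c)


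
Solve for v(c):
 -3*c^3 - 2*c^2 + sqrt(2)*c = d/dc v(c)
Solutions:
 v(c) = C1 - 3*c^4/4 - 2*c^3/3 + sqrt(2)*c^2/2


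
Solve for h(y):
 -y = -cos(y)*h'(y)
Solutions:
 h(y) = C1 + Integral(y/cos(y), y)


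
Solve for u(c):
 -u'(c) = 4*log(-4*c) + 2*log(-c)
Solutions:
 u(c) = C1 - 6*c*log(-c) + 2*c*(3 - 4*log(2))


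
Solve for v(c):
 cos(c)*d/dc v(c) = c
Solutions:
 v(c) = C1 + Integral(c/cos(c), c)


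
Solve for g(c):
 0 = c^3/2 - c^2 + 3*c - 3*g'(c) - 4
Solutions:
 g(c) = C1 + c^4/24 - c^3/9 + c^2/2 - 4*c/3


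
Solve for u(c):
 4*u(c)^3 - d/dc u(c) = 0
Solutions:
 u(c) = -sqrt(2)*sqrt(-1/(C1 + 4*c))/2
 u(c) = sqrt(2)*sqrt(-1/(C1 + 4*c))/2


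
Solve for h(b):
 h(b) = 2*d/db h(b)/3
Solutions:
 h(b) = C1*exp(3*b/2)


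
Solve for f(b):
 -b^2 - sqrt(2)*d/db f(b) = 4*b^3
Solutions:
 f(b) = C1 - sqrt(2)*b^4/2 - sqrt(2)*b^3/6


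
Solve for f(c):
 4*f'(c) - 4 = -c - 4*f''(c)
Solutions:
 f(c) = C1 + C2*exp(-c) - c^2/8 + 5*c/4


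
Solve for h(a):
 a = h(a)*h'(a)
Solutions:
 h(a) = -sqrt(C1 + a^2)
 h(a) = sqrt(C1 + a^2)


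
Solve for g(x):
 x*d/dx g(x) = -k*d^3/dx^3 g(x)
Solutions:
 g(x) = C1 + Integral(C2*airyai(x*(-1/k)^(1/3)) + C3*airybi(x*(-1/k)^(1/3)), x)


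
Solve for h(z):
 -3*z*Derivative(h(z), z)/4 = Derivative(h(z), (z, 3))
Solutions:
 h(z) = C1 + Integral(C2*airyai(-6^(1/3)*z/2) + C3*airybi(-6^(1/3)*z/2), z)


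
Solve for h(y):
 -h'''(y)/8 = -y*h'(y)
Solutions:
 h(y) = C1 + Integral(C2*airyai(2*y) + C3*airybi(2*y), y)


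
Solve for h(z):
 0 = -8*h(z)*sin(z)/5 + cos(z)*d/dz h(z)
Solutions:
 h(z) = C1/cos(z)^(8/5)


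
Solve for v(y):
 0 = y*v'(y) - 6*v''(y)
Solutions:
 v(y) = C1 + C2*erfi(sqrt(3)*y/6)


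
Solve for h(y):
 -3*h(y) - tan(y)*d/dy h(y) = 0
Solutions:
 h(y) = C1/sin(y)^3


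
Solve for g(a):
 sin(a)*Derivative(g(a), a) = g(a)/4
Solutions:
 g(a) = C1*(cos(a) - 1)^(1/8)/(cos(a) + 1)^(1/8)


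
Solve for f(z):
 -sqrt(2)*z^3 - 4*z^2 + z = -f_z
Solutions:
 f(z) = C1 + sqrt(2)*z^4/4 + 4*z^3/3 - z^2/2


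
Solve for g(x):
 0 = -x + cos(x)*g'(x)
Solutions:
 g(x) = C1 + Integral(x/cos(x), x)


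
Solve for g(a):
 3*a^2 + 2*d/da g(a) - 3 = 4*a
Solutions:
 g(a) = C1 - a^3/2 + a^2 + 3*a/2


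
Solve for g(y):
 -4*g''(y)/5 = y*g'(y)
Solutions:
 g(y) = C1 + C2*erf(sqrt(10)*y/4)


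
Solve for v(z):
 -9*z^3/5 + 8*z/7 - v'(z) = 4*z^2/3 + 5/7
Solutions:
 v(z) = C1 - 9*z^4/20 - 4*z^3/9 + 4*z^2/7 - 5*z/7


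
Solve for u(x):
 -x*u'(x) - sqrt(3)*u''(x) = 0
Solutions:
 u(x) = C1 + C2*erf(sqrt(2)*3^(3/4)*x/6)


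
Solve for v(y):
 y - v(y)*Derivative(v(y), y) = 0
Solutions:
 v(y) = -sqrt(C1 + y^2)
 v(y) = sqrt(C1 + y^2)


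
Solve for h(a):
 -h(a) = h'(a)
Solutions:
 h(a) = C1*exp(-a)


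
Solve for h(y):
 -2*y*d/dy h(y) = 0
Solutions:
 h(y) = C1


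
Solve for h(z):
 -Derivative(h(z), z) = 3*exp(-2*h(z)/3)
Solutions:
 h(z) = 3*log(-sqrt(C1 - 3*z)) - 3*log(3) + 3*log(6)/2
 h(z) = 3*log(C1 - 3*z)/2 - 3*log(3) + 3*log(6)/2


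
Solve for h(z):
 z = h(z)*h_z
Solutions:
 h(z) = -sqrt(C1 + z^2)
 h(z) = sqrt(C1 + z^2)


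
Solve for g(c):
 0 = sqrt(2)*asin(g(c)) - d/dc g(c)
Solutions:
 Integral(1/asin(_y), (_y, g(c))) = C1 + sqrt(2)*c


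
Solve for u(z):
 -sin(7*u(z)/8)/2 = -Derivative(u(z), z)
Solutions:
 -z/2 + 4*log(cos(7*u(z)/8) - 1)/7 - 4*log(cos(7*u(z)/8) + 1)/7 = C1


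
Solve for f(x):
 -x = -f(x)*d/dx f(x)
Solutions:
 f(x) = -sqrt(C1 + x^2)
 f(x) = sqrt(C1 + x^2)


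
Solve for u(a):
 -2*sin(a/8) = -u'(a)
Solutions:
 u(a) = C1 - 16*cos(a/8)


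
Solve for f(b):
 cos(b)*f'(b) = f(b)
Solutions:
 f(b) = C1*sqrt(sin(b) + 1)/sqrt(sin(b) - 1)


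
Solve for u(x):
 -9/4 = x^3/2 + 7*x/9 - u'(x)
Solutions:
 u(x) = C1 + x^4/8 + 7*x^2/18 + 9*x/4


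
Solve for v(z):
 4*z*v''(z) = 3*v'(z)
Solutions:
 v(z) = C1 + C2*z^(7/4)


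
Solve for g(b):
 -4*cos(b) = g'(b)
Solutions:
 g(b) = C1 - 4*sin(b)


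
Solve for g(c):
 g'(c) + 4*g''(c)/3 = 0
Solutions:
 g(c) = C1 + C2*exp(-3*c/4)


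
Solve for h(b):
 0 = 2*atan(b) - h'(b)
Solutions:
 h(b) = C1 + 2*b*atan(b) - log(b^2 + 1)


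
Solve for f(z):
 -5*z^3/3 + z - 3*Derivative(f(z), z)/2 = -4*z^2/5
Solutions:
 f(z) = C1 - 5*z^4/18 + 8*z^3/45 + z^2/3


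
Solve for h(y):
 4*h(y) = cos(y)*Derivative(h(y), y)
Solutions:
 h(y) = C1*(sin(y)^2 + 2*sin(y) + 1)/(sin(y)^2 - 2*sin(y) + 1)


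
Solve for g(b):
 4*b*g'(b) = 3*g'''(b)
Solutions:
 g(b) = C1 + Integral(C2*airyai(6^(2/3)*b/3) + C3*airybi(6^(2/3)*b/3), b)


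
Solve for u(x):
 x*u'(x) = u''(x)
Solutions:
 u(x) = C1 + C2*erfi(sqrt(2)*x/2)


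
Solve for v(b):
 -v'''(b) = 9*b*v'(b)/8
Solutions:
 v(b) = C1 + Integral(C2*airyai(-3^(2/3)*b/2) + C3*airybi(-3^(2/3)*b/2), b)


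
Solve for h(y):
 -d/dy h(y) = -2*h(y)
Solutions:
 h(y) = C1*exp(2*y)


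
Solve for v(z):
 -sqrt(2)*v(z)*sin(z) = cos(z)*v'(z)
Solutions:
 v(z) = C1*cos(z)^(sqrt(2))


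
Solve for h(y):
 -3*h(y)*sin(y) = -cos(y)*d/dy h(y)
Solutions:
 h(y) = C1/cos(y)^3


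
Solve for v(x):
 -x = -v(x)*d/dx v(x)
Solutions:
 v(x) = -sqrt(C1 + x^2)
 v(x) = sqrt(C1 + x^2)


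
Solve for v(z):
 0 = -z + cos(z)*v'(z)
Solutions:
 v(z) = C1 + Integral(z/cos(z), z)


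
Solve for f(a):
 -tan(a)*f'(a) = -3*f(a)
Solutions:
 f(a) = C1*sin(a)^3


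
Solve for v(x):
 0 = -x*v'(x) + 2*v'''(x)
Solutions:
 v(x) = C1 + Integral(C2*airyai(2^(2/3)*x/2) + C3*airybi(2^(2/3)*x/2), x)


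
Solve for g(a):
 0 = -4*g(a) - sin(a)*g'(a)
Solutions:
 g(a) = C1*(cos(a)^2 + 2*cos(a) + 1)/(cos(a)^2 - 2*cos(a) + 1)


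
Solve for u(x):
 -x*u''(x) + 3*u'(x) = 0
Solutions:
 u(x) = C1 + C2*x^4


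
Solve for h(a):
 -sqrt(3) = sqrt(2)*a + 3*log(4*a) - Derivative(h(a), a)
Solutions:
 h(a) = C1 + sqrt(2)*a^2/2 + 3*a*log(a) - 3*a + sqrt(3)*a + a*log(64)


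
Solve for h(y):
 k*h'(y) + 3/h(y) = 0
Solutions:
 h(y) = -sqrt(C1 - 6*y/k)
 h(y) = sqrt(C1 - 6*y/k)


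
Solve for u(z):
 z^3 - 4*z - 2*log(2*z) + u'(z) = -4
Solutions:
 u(z) = C1 - z^4/4 + 2*z^2 + 2*z*log(z) - 6*z + z*log(4)


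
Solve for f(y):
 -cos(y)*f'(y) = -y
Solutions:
 f(y) = C1 + Integral(y/cos(y), y)


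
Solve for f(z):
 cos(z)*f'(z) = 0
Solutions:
 f(z) = C1


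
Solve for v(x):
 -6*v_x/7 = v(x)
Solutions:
 v(x) = C1*exp(-7*x/6)


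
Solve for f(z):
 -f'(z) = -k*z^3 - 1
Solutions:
 f(z) = C1 + k*z^4/4 + z


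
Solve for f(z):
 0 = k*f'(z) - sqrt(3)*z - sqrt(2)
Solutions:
 f(z) = C1 + sqrt(3)*z^2/(2*k) + sqrt(2)*z/k


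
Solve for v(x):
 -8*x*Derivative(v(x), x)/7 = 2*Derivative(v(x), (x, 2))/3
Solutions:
 v(x) = C1 + C2*erf(sqrt(42)*x/7)


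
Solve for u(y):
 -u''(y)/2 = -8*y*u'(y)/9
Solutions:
 u(y) = C1 + C2*erfi(2*sqrt(2)*y/3)


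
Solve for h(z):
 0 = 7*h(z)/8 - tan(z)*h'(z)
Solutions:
 h(z) = C1*sin(z)^(7/8)


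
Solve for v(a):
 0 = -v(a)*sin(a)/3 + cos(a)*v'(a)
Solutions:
 v(a) = C1/cos(a)^(1/3)


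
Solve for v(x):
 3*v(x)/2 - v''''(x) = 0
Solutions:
 v(x) = C1*exp(-2^(3/4)*3^(1/4)*x/2) + C2*exp(2^(3/4)*3^(1/4)*x/2) + C3*sin(2^(3/4)*3^(1/4)*x/2) + C4*cos(2^(3/4)*3^(1/4)*x/2)


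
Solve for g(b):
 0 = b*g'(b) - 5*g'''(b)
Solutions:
 g(b) = C1 + Integral(C2*airyai(5^(2/3)*b/5) + C3*airybi(5^(2/3)*b/5), b)


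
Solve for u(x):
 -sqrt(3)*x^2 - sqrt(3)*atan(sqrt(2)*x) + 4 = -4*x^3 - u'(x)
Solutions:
 u(x) = C1 - x^4 + sqrt(3)*x^3/3 - 4*x + sqrt(3)*(x*atan(sqrt(2)*x) - sqrt(2)*log(2*x^2 + 1)/4)


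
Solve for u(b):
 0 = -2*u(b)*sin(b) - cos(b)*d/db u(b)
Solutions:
 u(b) = C1*cos(b)^2


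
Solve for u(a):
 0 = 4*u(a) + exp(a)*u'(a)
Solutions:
 u(a) = C1*exp(4*exp(-a))


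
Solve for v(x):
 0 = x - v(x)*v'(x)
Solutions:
 v(x) = -sqrt(C1 + x^2)
 v(x) = sqrt(C1 + x^2)


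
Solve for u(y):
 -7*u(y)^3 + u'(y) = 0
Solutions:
 u(y) = -sqrt(2)*sqrt(-1/(C1 + 7*y))/2
 u(y) = sqrt(2)*sqrt(-1/(C1 + 7*y))/2


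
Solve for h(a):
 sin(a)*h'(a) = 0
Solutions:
 h(a) = C1


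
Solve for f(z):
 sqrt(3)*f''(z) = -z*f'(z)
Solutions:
 f(z) = C1 + C2*erf(sqrt(2)*3^(3/4)*z/6)


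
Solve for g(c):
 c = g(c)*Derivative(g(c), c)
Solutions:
 g(c) = -sqrt(C1 + c^2)
 g(c) = sqrt(C1 + c^2)


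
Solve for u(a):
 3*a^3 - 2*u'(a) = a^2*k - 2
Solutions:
 u(a) = C1 + 3*a^4/8 - a^3*k/6 + a


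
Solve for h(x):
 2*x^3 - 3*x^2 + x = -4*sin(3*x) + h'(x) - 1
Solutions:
 h(x) = C1 + x^4/2 - x^3 + x^2/2 + x - 4*cos(3*x)/3


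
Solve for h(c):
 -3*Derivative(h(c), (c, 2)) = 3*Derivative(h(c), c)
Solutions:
 h(c) = C1 + C2*exp(-c)


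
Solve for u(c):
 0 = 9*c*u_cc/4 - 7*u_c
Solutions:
 u(c) = C1 + C2*c^(37/9)


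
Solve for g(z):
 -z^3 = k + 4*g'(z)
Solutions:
 g(z) = C1 - k*z/4 - z^4/16


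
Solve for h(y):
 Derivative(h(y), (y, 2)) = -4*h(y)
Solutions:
 h(y) = C1*sin(2*y) + C2*cos(2*y)


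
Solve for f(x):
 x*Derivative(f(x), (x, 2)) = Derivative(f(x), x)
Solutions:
 f(x) = C1 + C2*x^2


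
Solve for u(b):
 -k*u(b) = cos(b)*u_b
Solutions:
 u(b) = C1*exp(k*(log(sin(b) - 1) - log(sin(b) + 1))/2)


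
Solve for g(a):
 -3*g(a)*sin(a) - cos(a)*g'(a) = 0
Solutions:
 g(a) = C1*cos(a)^3


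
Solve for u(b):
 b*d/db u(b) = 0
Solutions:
 u(b) = C1


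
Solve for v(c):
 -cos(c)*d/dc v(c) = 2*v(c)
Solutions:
 v(c) = C1*(sin(c) - 1)/(sin(c) + 1)


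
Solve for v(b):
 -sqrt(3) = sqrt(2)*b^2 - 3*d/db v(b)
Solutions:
 v(b) = C1 + sqrt(2)*b^3/9 + sqrt(3)*b/3


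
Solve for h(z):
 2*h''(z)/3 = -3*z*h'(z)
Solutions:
 h(z) = C1 + C2*erf(3*z/2)


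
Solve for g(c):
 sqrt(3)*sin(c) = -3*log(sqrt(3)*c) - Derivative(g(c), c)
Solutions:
 g(c) = C1 - 3*c*log(c) - 3*c*log(3)/2 + 3*c + sqrt(3)*cos(c)


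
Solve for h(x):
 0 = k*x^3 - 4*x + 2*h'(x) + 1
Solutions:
 h(x) = C1 - k*x^4/8 + x^2 - x/2


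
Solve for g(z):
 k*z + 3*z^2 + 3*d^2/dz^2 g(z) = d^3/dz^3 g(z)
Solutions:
 g(z) = C1 + C2*z + C3*exp(3*z) - z^4/12 + z^3*(-k - 2)/18 + z^2*(-k - 2)/18


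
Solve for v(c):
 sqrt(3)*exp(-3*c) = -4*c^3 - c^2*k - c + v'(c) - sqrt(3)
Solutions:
 v(c) = C1 + c^4 + c^3*k/3 + c^2/2 + sqrt(3)*c - sqrt(3)*exp(-3*c)/3


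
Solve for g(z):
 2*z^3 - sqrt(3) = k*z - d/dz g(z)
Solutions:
 g(z) = C1 + k*z^2/2 - z^4/2 + sqrt(3)*z


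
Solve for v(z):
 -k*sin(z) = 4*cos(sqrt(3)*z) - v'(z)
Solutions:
 v(z) = C1 - k*cos(z) + 4*sqrt(3)*sin(sqrt(3)*z)/3


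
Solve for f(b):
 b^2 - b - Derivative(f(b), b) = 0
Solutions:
 f(b) = C1 + b^3/3 - b^2/2


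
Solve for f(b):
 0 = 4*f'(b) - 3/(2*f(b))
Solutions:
 f(b) = -sqrt(C1 + 3*b)/2
 f(b) = sqrt(C1 + 3*b)/2


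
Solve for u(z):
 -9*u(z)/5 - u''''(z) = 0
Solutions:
 u(z) = (C1*sin(5^(3/4)*sqrt(6)*z/10) + C2*cos(5^(3/4)*sqrt(6)*z/10))*exp(-5^(3/4)*sqrt(6)*z/10) + (C3*sin(5^(3/4)*sqrt(6)*z/10) + C4*cos(5^(3/4)*sqrt(6)*z/10))*exp(5^(3/4)*sqrt(6)*z/10)


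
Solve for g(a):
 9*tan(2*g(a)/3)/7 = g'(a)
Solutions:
 g(a) = -3*asin(C1*exp(6*a/7))/2 + 3*pi/2
 g(a) = 3*asin(C1*exp(6*a/7))/2


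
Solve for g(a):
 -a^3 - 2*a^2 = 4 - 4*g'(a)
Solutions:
 g(a) = C1 + a^4/16 + a^3/6 + a


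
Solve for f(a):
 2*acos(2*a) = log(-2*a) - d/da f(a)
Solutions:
 f(a) = C1 + a*log(-a) - 2*a*acos(2*a) - a + a*log(2) + sqrt(1 - 4*a^2)


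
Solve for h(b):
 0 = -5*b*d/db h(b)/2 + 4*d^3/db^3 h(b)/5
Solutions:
 h(b) = C1 + Integral(C2*airyai(5^(2/3)*b/2) + C3*airybi(5^(2/3)*b/2), b)


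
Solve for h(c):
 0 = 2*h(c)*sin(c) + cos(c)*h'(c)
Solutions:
 h(c) = C1*cos(c)^2


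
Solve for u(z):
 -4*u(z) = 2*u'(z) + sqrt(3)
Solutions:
 u(z) = C1*exp(-2*z) - sqrt(3)/4


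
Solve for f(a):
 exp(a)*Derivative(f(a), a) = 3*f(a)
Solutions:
 f(a) = C1*exp(-3*exp(-a))


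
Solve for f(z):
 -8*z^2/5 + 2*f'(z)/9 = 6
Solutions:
 f(z) = C1 + 12*z^3/5 + 27*z


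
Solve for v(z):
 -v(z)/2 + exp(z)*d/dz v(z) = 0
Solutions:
 v(z) = C1*exp(-exp(-z)/2)


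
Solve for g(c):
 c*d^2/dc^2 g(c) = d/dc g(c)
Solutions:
 g(c) = C1 + C2*c^2


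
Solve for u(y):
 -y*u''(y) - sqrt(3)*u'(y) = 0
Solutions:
 u(y) = C1 + C2*y^(1 - sqrt(3))


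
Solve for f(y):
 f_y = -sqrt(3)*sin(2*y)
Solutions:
 f(y) = C1 + sqrt(3)*cos(2*y)/2


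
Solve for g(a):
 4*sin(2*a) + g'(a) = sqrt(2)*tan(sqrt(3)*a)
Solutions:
 g(a) = C1 - sqrt(6)*log(cos(sqrt(3)*a))/3 + 2*cos(2*a)


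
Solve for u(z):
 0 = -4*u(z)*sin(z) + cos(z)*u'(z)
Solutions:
 u(z) = C1/cos(z)^4


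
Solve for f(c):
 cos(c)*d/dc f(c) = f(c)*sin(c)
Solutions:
 f(c) = C1/cos(c)


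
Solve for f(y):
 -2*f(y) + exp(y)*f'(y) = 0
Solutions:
 f(y) = C1*exp(-2*exp(-y))


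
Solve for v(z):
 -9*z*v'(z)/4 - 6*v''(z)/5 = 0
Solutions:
 v(z) = C1 + C2*erf(sqrt(15)*z/4)


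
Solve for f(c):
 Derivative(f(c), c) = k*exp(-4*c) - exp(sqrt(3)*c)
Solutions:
 f(c) = C1 - k*exp(-4*c)/4 - sqrt(3)*exp(sqrt(3)*c)/3


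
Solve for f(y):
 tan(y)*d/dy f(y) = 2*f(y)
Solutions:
 f(y) = C1*sin(y)^2


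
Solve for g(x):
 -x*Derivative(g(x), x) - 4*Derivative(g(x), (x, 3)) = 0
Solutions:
 g(x) = C1 + Integral(C2*airyai(-2^(1/3)*x/2) + C3*airybi(-2^(1/3)*x/2), x)


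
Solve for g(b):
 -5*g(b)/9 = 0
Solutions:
 g(b) = 0


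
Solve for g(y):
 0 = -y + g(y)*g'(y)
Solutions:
 g(y) = -sqrt(C1 + y^2)
 g(y) = sqrt(C1 + y^2)


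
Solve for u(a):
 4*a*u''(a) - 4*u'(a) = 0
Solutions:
 u(a) = C1 + C2*a^2


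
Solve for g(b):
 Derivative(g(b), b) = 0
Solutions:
 g(b) = C1


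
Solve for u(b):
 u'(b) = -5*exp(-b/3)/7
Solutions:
 u(b) = C1 + 15*exp(-b/3)/7


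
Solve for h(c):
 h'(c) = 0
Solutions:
 h(c) = C1


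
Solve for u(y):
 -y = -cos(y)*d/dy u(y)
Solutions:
 u(y) = C1 + Integral(y/cos(y), y)


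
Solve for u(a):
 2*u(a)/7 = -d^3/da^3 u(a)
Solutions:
 u(a) = C3*exp(-2^(1/3)*7^(2/3)*a/7) + (C1*sin(2^(1/3)*sqrt(3)*7^(2/3)*a/14) + C2*cos(2^(1/3)*sqrt(3)*7^(2/3)*a/14))*exp(2^(1/3)*7^(2/3)*a/14)


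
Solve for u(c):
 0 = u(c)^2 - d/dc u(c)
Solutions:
 u(c) = -1/(C1 + c)


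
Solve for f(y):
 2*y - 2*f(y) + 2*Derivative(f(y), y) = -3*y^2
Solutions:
 f(y) = C1*exp(y) + 3*y^2/2 + 4*y + 4


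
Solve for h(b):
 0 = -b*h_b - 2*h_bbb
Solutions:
 h(b) = C1 + Integral(C2*airyai(-2^(2/3)*b/2) + C3*airybi(-2^(2/3)*b/2), b)


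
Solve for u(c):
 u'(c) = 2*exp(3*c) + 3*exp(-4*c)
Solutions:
 u(c) = C1 + 2*exp(3*c)/3 - 3*exp(-4*c)/4


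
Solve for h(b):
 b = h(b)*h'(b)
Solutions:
 h(b) = -sqrt(C1 + b^2)
 h(b) = sqrt(C1 + b^2)


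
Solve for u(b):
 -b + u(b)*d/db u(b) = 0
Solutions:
 u(b) = -sqrt(C1 + b^2)
 u(b) = sqrt(C1 + b^2)


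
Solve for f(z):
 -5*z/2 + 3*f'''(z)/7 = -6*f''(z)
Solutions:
 f(z) = C1 + C2*z + C3*exp(-14*z) + 5*z^3/72 - 5*z^2/336


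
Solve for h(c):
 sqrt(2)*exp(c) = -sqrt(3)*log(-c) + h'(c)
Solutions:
 h(c) = C1 + sqrt(3)*c*log(-c) - sqrt(3)*c + sqrt(2)*exp(c)


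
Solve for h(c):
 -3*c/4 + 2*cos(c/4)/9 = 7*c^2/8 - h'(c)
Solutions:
 h(c) = C1 + 7*c^3/24 + 3*c^2/8 - 8*sin(c/4)/9


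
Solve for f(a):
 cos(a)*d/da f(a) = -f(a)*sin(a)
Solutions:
 f(a) = C1*cos(a)


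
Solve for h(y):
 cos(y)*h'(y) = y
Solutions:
 h(y) = C1 + Integral(y/cos(y), y)


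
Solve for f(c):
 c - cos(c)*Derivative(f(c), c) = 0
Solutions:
 f(c) = C1 + Integral(c/cos(c), c)


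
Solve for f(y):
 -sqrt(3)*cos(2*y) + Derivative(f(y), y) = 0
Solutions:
 f(y) = C1 + sqrt(3)*sin(2*y)/2


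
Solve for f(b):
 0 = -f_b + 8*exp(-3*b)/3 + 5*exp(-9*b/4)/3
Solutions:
 f(b) = C1 - 8*exp(-3*b)/9 - 20*exp(-9*b/4)/27


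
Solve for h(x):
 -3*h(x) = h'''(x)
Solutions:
 h(x) = C3*exp(-3^(1/3)*x) + (C1*sin(3^(5/6)*x/2) + C2*cos(3^(5/6)*x/2))*exp(3^(1/3)*x/2)


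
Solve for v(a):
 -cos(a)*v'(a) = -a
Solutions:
 v(a) = C1 + Integral(a/cos(a), a)


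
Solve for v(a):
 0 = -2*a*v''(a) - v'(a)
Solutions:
 v(a) = C1 + C2*sqrt(a)


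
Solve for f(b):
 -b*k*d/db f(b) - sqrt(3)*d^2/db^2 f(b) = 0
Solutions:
 f(b) = Piecewise((-sqrt(2)*3^(1/4)*sqrt(pi)*C1*erf(sqrt(2)*3^(3/4)*b*sqrt(k)/6)/(2*sqrt(k)) - C2, (k > 0) | (k < 0)), (-C1*b - C2, True))


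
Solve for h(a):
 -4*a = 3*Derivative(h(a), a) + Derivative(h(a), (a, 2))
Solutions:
 h(a) = C1 + C2*exp(-3*a) - 2*a^2/3 + 4*a/9


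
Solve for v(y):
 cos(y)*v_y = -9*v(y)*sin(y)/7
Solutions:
 v(y) = C1*cos(y)^(9/7)


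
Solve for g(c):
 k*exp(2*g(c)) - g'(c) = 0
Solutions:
 g(c) = log(-sqrt(-1/(C1 + c*k))) - log(2)/2
 g(c) = log(-1/(C1 + c*k))/2 - log(2)/2


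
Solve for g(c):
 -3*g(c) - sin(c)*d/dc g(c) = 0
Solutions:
 g(c) = C1*(cos(c) + 1)^(3/2)/(cos(c) - 1)^(3/2)


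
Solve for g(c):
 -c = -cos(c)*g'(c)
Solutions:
 g(c) = C1 + Integral(c/cos(c), c)


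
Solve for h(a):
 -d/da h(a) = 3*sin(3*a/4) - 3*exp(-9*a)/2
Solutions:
 h(a) = C1 + 4*cos(3*a/4) - exp(-9*a)/6


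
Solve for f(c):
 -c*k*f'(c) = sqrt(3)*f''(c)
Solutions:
 f(c) = Piecewise((-sqrt(2)*3^(1/4)*sqrt(pi)*C1*erf(sqrt(2)*3^(3/4)*c*sqrt(k)/6)/(2*sqrt(k)) - C2, (k > 0) | (k < 0)), (-C1*c - C2, True))


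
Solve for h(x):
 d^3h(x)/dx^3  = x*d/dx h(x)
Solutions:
 h(x) = C1 + Integral(C2*airyai(x) + C3*airybi(x), x)


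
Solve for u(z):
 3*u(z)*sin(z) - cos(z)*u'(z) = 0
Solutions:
 u(z) = C1/cos(z)^3
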